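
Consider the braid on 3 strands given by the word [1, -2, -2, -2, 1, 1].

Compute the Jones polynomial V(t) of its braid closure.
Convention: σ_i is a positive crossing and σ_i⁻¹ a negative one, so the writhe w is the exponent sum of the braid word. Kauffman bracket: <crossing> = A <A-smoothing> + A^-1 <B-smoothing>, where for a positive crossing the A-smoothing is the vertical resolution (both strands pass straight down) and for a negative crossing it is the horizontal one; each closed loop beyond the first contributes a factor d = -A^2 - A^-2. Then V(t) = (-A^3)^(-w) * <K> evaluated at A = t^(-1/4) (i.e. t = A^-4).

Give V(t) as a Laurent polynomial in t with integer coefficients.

Braid: s1 s2^-1 s2^-1 s2^-1 s1 s1 on 3 strands, 6 crossings.
Writhe w = (#positive) - (#negative) = 3 - 3 = 0.
Enumerate smoothing states for the bracket polynomial. There are 2^6 = 64 states.
Each crossing splits two ways (0=vertical, 1=horizontal). The state's weight is A^(#A-smoothings - #B-smoothings) * d^(loops - 1).
Tabulate the states by total A-exponent and number of loops L (A-exp: L × count):
  A^6: L=4 ×1
  A^4: L=3 ×6
  A^2: L=2 ×12, L=4 ×3
  A^0: L=1 ×9, L=3 ×10, L=5 ×1
  A^-2: L=2 ×12, L=4 ×3
  A^-4: L=3 ×6
  A^-6: L=4 ×1
Each group contributes A^e * Σ count * d^(L-1):
Powers of d = -A^2 - A^-2: d^2 = A^4 + 2 + A^-4; d^3 = -A^6 - 3*A^2 - 3*A^-2 - A^-6; d^4 = A^8 + 4*A^4 + 6 + 4*A^-4 + A^-8.
  A^6 * (d^3) = -A^12 - 3*A^8 - 3*A^4 - 1
  A^4 * (6*d^2) = 6*A^8 + 12*A^4 + 6
  A^2 * (12*d + 3*d^3) = -3*A^8 - 21*A^4 - 21 - 3*A^-4
  A^0 * (9 + 10*d^2 + d^4) = A^8 + 14*A^4 + 35 + 14*A^-4 + A^-8
  A^-2 * (12*d + 3*d^3) = -3*A^4 - 21 - 21*A^-4 - 3*A^-8
  A^-4 * (6*d^2) = 6 + 12*A^-4 + 6*A^-8
  A^-6 * (d^3) = -1 - 3*A^-4 - 3*A^-8 - A^-12
Summing the groups: <K> = -A^12 + A^8 - A^4 + 3 - A^-4 + A^-8 - A^-12
Normalise by the writhe: (-A^3)^(-w) = (-A^3)^(0) = 1, so f(A) = 1 * <K> = -A^12 + A^8 - A^4 + 3 - A^-4 + A^-8 - A^-12.
Substitute A = t^(-1/4), i.e. A^e → t^(-e/4): V(t) = -t^3 + t^2 - t + 3 - t^-1 + t^-2 - t^-3

Answer: -t^3 + t^2 - t + 3 - t^-1 + t^-2 - t^-3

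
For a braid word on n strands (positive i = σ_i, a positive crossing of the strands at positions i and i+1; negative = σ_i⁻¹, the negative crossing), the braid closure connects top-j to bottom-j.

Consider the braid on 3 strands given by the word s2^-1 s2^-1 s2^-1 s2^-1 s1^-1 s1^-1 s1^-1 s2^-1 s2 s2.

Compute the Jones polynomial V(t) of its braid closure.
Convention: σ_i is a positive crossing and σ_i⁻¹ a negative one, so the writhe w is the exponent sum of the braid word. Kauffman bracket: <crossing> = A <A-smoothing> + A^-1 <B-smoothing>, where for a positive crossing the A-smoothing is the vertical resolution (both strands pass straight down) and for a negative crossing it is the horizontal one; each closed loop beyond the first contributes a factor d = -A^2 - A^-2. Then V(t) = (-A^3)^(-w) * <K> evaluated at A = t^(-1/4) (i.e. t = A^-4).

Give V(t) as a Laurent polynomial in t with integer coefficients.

The presented braid s2^-1 s2^-1 s2^-1 s2^-1 s1^-1 s1^-1 s1^-1 s2^-1 s2 s2 on 3 strands reduces by inverse Markov moves (closure unchanged at each step):
  Deconjugate: the word is γ·β·γ⁻¹ with γ = s2^-1 s2^-1 (prefix) and γ⁻¹ = s2 s2 (suffix); strip both.
Reduced to β = s2^-1 s2^-1 s1^-1 s1^-1 s1^-1 s2^-1 on 3 strands, 6 crossings.
Compute on β:
Braid: s2^-1 s2^-1 s1^-1 s1^-1 s1^-1 s2^-1 on 3 strands, 6 crossings.
Writhe w = (#positive) - (#negative) = 0 - 6 = -6.
Enumerate smoothing states for the bracket polynomial. There are 2^6 = 64 states.
For each crossing: s=0 is the vertical smoothing, s=1 horizontal. Crossing k contributes A^(sign_k * (1 - 2*s_k)); loop factor d = -A^2 - A^-2.
Tabulate the states by total A-exponent and number of loops L (A-exp: L × count):
  A^6: L=5 ×1
  A^4: L=4 ×6
  A^2: L=3 ×15
  A^0: L=2 ×18, L=4 ×2
  A^-2: L=1 ×9, L=3 ×6
  A^-4: L=2 ×6
  A^-6: L=3 ×1
Each group contributes A^e * Σ count * d^(L-1):
Powers of d = -A^2 - A^-2: d^2 = A^4 + 2 + A^-4; d^3 = -A^6 - 3*A^2 - 3*A^-2 - A^-6; d^4 = A^8 + 4*A^4 + 6 + 4*A^-4 + A^-8.
  A^6 * (d^4) = A^14 + 4*A^10 + 6*A^6 + 4*A^2 + A^-2
  A^4 * (6*d^3) = -6*A^10 - 18*A^6 - 18*A^2 - 6*A^-2
  A^2 * (15*d^2) = 15*A^6 + 30*A^2 + 15*A^-2
  A^0 * (18*d + 2*d^3) = -2*A^6 - 24*A^2 - 24*A^-2 - 2*A^-6
  A^-2 * (9 + 6*d^2) = 6*A^2 + 21*A^-2 + 6*A^-6
  A^-4 * (6*d) = -6*A^-2 - 6*A^-6
  A^-6 * (d^2) = A^-2 + 2*A^-6 + A^-10
Summing the groups: <K> = A^14 - 2*A^10 + A^6 - 2*A^2 + 2*A^-2 + A^-10
Normalise by the writhe: (-A^3)^(-w) = (-A^3)^(6) = A^18, so f(A) = A^18 * <K> = A^32 - 2*A^28 + A^24 - 2*A^20 + 2*A^16 + A^8.
Substitute A = t^(-1/4), i.e. A^e → t^(-e/4): V(t) = t^-2 + 2*t^-4 - 2*t^-5 + t^-6 - 2*t^-7 + t^-8

Answer: t^-2 + 2*t^-4 - 2*t^-5 + t^-6 - 2*t^-7 + t^-8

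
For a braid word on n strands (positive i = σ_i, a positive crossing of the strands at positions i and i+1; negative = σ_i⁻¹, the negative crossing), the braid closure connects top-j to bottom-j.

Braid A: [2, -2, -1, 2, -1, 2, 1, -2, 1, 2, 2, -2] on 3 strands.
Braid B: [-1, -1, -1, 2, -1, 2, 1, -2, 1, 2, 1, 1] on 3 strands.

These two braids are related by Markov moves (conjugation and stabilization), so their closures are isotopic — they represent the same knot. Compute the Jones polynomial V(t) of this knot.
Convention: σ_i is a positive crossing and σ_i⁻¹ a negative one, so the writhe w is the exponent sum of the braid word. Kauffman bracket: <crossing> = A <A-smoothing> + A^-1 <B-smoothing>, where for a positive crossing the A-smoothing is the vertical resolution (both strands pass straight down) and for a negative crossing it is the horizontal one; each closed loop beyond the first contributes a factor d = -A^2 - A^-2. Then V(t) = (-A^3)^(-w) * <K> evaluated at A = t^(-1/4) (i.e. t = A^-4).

-t^5 + t^4 - t^3 + 2*t^2 - t + 2 - t^-1

Derivation:
Markov-equivalent braids have isotopic closures, hence identical knot invariants. Strip the Markov moves from each word to reach a common short braid β, then compute V(t) once on β.
Braid A: s2 s2^-1 s1^-1 s2 s1^-1 s2 s1 s2^-1 s1 s2 s2 s2^-1 on 3 strands reduces by inverse Markov moves (closure unchanged at each step):
  Deconjugate: the word is γ·β·γ⁻¹ with γ = s2 s2^-1 (prefix) and γ⁻¹ = s2 s2^-1 (suffix); strip both.
Reduced to β = s1^-1 s2 s1^-1 s2 s1 s2^-1 s1 s2 on 3 strands, 8 crossings.
Braid B: s1^-1 s1^-1 s1^-1 s2 s1^-1 s2 s1 s2^-1 s1 s2 s1 s1 on 3 strands reduces by inverse Markov moves (closure unchanged at each step):
  Deconjugate: the word is γ·β·γ⁻¹ with γ = s1^-1 s1^-1 (prefix) and γ⁻¹ = s1 s1 (suffix); strip both.
Reduced to β = s1^-1 s2 s1^-1 s2 s1 s2^-1 s1 s2 on 3 strands, 8 crossings.
Both give the same β = s1^-1 s2 s1^-1 s2 s1 s2^-1 s1 s2 on 3 strands, so one state sum suffices:
Braid: s1^-1 s2 s1^-1 s2 s1 s2^-1 s1 s2 on 3 strands, 8 crossings.
Writhe w = (#positive) - (#negative) = 5 - 3 = 2.
Enumerate smoothing states for the bracket polynomial. There are 2^8 = 256 states.
Smooth each crossing (0=||, 1=⌣⌢); contribution A^(Σ sign_k(1-2s_k)) * d^(L-1).
Tabulate the states by total A-exponent and number of loops L (A-exp: L × count):
  A^8: L=2 ×1
  A^6: L=1 ×3, L=3 ×5
  A^4: L=2 ×22, L=4 ×6
  A^2: L=1 ×18, L=3 ×37, L=5 ×1
  A^0: L=2 ×58, L=4 ×12
  A^-2: L=1 ×24, L=3 ×31, L=5 ×1
  A^-4: L=2 ×23, L=4 ×5
  A^-6: L=3 ×8
  A^-8: L=4 ×1
Each group contributes A^e * Σ count * d^(L-1):
Powers of d = -A^2 - A^-2: d^2 = A^4 + 2 + A^-4; d^3 = -A^6 - 3*A^2 - 3*A^-2 - A^-6; d^4 = A^8 + 4*A^4 + 6 + 4*A^-4 + A^-8.
  A^8 * (d) = -A^10 - A^6
  A^6 * (3 + 5*d^2) = 5*A^10 + 13*A^6 + 5*A^2
  A^4 * (22*d + 6*d^3) = -6*A^10 - 40*A^6 - 40*A^2 - 6*A^-2
  A^2 * (18 + 37*d^2 + d^4) = A^10 + 41*A^6 + 98*A^2 + 41*A^-2 + A^-6
  A^0 * (58*d + 12*d^3) = -12*A^6 - 94*A^2 - 94*A^-2 - 12*A^-6
  A^-2 * (24 + 31*d^2 + d^4) = A^6 + 35*A^2 + 92*A^-2 + 35*A^-6 + A^-10
  A^-4 * (23*d + 5*d^3) = -5*A^2 - 38*A^-2 - 38*A^-6 - 5*A^-10
  A^-6 * (8*d^2) = 8*A^-2 + 16*A^-6 + 8*A^-10
  A^-8 * (d^3) = -A^-2 - 3*A^-6 - 3*A^-10 - A^-14
Summing the groups: <K> = -A^10 + 2*A^6 - A^2 + 2*A^-2 - A^-6 + A^-10 - A^-14
Normalise by the writhe: (-A^3)^(-w) = (-A^3)^(-2) = A^-6, so f(A) = A^-6 * <K> = -A^4 + 2 - A^-4 + 2*A^-8 - A^-12 + A^-16 - A^-20.
Substitute A = t^(-1/4), i.e. A^e → t^(-e/4): V(t) = -t^5 + t^4 - t^3 + 2*t^2 - t + 2 - t^-1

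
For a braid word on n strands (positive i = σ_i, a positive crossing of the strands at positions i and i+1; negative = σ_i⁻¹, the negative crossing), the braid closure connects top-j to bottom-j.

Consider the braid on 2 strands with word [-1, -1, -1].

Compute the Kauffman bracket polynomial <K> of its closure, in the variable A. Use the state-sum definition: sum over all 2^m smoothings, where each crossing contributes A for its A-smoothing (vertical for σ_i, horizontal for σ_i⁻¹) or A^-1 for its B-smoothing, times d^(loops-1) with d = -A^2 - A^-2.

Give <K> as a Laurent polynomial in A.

A^7 - A^3 - A^-5

Derivation:
Braid: s1^-1 s1^-1 s1^-1 on 2 strands, 3 crossings.
Writhe w = (#positive) - (#negative) = 0 - 3 = -3.
Computing the Kauffman bracket via state sum. There are 2^3 = 8 states.
For each crossing: s=0 is the vertical smoothing, s=1 horizontal. Crossing k contributes A^(sign_k * (1 - 2*s_k)); loop factor d = -A^2 - A^-2.
  state 000: A-exp=-3, loops=2, term = A^-3 * d^1
  state 001: A-exp=-1, loops=1, term = A^-1 * d^0
  state 010: A-exp=-1, loops=1, term = A^-1 * d^0
  state 011: A-exp=+1, loops=2, term = A^1 * d^1
  state 100: A-exp=-1, loops=1, term = A^-1 * d^0
  state 101: A-exp=+1, loops=2, term = A^1 * d^1
  state 110: A-exp=+1, loops=2, term = A^1 * d^1
  state 111: A-exp=+3, loops=3, term = A^3 * d^2
Collect the terms by A-exponent (count of states per loop number):
Powers of d = -A^2 - A^-2: d^2 = A^4 + 2 + A^-4.
  A^3 * (d^2) = A^7 + 2*A^3 + A^-1
  A^1 * (3*d) = -3*A^3 - 3*A^-1
  A^-1 * (3) = 3*A^-1
  A^-3 * (d) = -A^-1 - A^-5
Summing the groups: <K> = A^7 - A^3 - A^-5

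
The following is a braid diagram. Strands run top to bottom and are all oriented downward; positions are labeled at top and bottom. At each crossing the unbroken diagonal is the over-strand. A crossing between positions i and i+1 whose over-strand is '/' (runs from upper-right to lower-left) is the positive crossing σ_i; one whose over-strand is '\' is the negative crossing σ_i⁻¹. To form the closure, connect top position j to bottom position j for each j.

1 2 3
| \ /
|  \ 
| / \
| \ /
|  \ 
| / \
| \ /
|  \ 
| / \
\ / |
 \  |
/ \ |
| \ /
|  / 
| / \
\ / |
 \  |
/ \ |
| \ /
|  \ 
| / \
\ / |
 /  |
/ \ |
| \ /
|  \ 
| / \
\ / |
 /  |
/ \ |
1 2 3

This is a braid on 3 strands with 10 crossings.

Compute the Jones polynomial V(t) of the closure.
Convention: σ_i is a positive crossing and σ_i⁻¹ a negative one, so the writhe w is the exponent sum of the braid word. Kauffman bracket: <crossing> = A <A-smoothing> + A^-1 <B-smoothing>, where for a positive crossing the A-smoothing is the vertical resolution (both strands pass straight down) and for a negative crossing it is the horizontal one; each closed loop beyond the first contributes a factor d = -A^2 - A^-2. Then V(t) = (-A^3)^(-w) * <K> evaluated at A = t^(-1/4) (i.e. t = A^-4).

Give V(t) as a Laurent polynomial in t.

-1 + 3*t^-1 - 3*t^-2 + 5*t^-3 - 5*t^-4 + 4*t^-5 - 3*t^-6 + 2*t^-7 - t^-8

Derivation:
Reading the diagram top to bottom ('/'-over between positions i,i+1 = s_i, '\'-over = s_i^-1): braid word = s2^-1 s2^-1 s2^-1 s1^-1 s2 s1^-1 s2^-1 s1 s2^-1 s1.
Braid: s2^-1 s2^-1 s2^-1 s1^-1 s2 s1^-1 s2^-1 s1 s2^-1 s1 on 3 strands, 10 crossings.
Writhe w = (#positive) - (#negative) = 3 - 7 = -4.
Enumerate smoothing states for the bracket polynomial. There are 2^10 = 1024 states.
Smooth each crossing (0=||, 1=⌣⌢); contribution A^(Σ sign_k(1-2s_k)) * d^(L-1).
Tabulate the states by total A-exponent and number of loops L (A-exp: L × count):
  A^10: L=6 ×1
  A^8: L=5 ×10
  A^6: L=4 ×41, L=6 ×4
  A^4: L=3 ×88, L=5 ×31, L=7 ×1
  A^2: L=2 ×102, L=4 ×99, L=6 ×9
  A^0: L=1 ×54, L=3 ×162, L=5 ×36
  A^-2: L=2 ×134, L=4 ×74, L=6 ×2
  A^-4: L=1 ×30, L=3 ×82, L=5 ×8
  A^-6: L=2 ×32, L=4 ×13
  A^-8: L=1 ×3, L=3 ×7
  A^-10: L=2 ×1
Each group contributes A^e * Σ count * d^(L-1):
Powers of d = -A^2 - A^-2: d^2 = A^4 + 2 + A^-4; d^3 = -A^6 - 3*A^2 - 3*A^-2 - A^-6; d^4 = A^8 + 4*A^4 + 6 + 4*A^-4 + A^-8; d^5 = -A^10 - 5*A^6 - 10*A^2 - 10*A^-2 - 5*A^-6 - A^-10; d^6 = A^12 + 6*A^8 + 15*A^4 + 20 + 15*A^-4 + 6*A^-8 + A^-12.
  A^10 * (d^5) = -A^20 - 5*A^16 - 10*A^12 - 10*A^8 - 5*A^4 - 1
  A^8 * (10*d^4) = 10*A^16 + 40*A^12 + 60*A^8 + 40*A^4 + 10
  A^6 * (41*d^3 + 4*d^5) = -4*A^16 - 61*A^12 - 163*A^8 - 163*A^4 - 61 - 4*A^-4
  A^4 * (88*d^2 + 31*d^4 + d^6) = A^16 + 37*A^12 + 227*A^8 + 382*A^4 + 227 + 37*A^-4 + A^-8
  A^2 * (102*d + 99*d^3 + 9*d^5) = -9*A^12 - 144*A^8 - 489*A^4 - 489 - 144*A^-4 - 9*A^-8
  A^0 * (54 + 162*d^2 + 36*d^4) = 36*A^8 + 306*A^4 + 594 + 306*A^-4 + 36*A^-8
  A^-2 * (134*d + 74*d^3 + 2*d^5) = -2*A^8 - 84*A^4 - 376 - 376*A^-4 - 84*A^-8 - 2*A^-12
  A^-4 * (30 + 82*d^2 + 8*d^4) = 8*A^4 + 114 + 242*A^-4 + 114*A^-8 + 8*A^-12
  A^-6 * (32*d + 13*d^3) = -13 - 71*A^-4 - 71*A^-8 - 13*A^-12
  A^-8 * (3 + 7*d^2) = 7*A^-4 + 17*A^-8 + 7*A^-12
  A^-10 * (d) = -A^-8 - A^-12
Summing the groups: <K> = -A^20 + 2*A^16 - 3*A^12 + 4*A^8 - 5*A^4 + 5 - 3*A^-4 + 3*A^-8 - A^-12
Normalise by the writhe: (-A^3)^(-w) = (-A^3)^(4) = A^12, so f(A) = A^12 * <K> = -A^32 + 2*A^28 - 3*A^24 + 4*A^20 - 5*A^16 + 5*A^12 - 3*A^8 + 3*A^4 - 1.
Substitute A = t^(-1/4), i.e. A^e → t^(-e/4): V(t) = -1 + 3*t^-1 - 3*t^-2 + 5*t^-3 - 5*t^-4 + 4*t^-5 - 3*t^-6 + 2*t^-7 - t^-8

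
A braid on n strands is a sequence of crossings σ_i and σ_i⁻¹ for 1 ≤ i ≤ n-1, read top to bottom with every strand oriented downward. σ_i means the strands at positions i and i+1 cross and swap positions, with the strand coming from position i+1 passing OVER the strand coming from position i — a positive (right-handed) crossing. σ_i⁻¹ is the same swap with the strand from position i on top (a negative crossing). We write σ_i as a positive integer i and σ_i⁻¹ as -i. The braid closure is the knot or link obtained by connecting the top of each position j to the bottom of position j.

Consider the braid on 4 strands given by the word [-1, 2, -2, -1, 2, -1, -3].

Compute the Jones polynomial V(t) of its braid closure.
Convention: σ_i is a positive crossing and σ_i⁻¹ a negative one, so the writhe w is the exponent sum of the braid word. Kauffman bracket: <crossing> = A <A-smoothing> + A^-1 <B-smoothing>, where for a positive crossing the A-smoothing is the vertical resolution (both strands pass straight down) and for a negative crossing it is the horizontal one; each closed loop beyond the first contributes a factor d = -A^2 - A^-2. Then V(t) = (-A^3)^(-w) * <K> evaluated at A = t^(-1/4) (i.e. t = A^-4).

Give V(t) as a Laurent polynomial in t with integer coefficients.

t^-1 + t^-3 - t^-4

Derivation:
The presented braid s1^-1 s2 s2^-1 s1^-1 s2 s1^-1 s3^-1 on 4 strands reduces by inverse Markov moves (closure unchanged at each step):
  Destabilize: the word has the form β·s3^-1 where s3^-1 occurs only as the final letter (β ∈ B_3); drop it and the last strand → 3 strands.
Reduced to β = s1^-1 s2 s2^-1 s1^-1 s2 s1^-1 on 3 strands, 6 crossings.
Compute on β:
First cancel adjacent σ_i σ_i⁻¹ pairs (Reidemeister II — same braid, same closure): s1^-1 s2 s2^-1 s1^-1 s2 s1^-1 → s1^-1 s1^-1 s2 s1^-1.
Braid: s1^-1 s1^-1 s2 s1^-1 on 3 strands, 4 crossings.
Writhe w = (#positive) - (#negative) = 1 - 3 = -2.
Computing the Kauffman bracket via state sum. There are 2^4 = 16 states.
Each crossing splits two ways (0=vertical, 1=horizontal). The state's weight is A^(#A-smoothings - #B-smoothings) * d^(loops - 1).
  state 0000: A-exp=-2, loops=3, term = A^-2 * d^2
  state 0001: A-exp=+0, loops=2, term = A^0 * d^1
  state 0010: A-exp=-4, loops=2, term = A^-4 * d^1
  state 0011: A-exp=-2, loops=1, term = A^-2 * d^0
  state 0100: A-exp=+0, loops=2, term = A^0 * d^1
  state 0101: A-exp=+2, loops=3, term = A^2 * d^2
  state 0110: A-exp=-2, loops=1, term = A^-2 * d^0
  state 0111: A-exp=+0, loops=2, term = A^0 * d^1
  state 1000: A-exp=+0, loops=2, term = A^0 * d^1
  state 1001: A-exp=+2, loops=3, term = A^2 * d^2
  state 1010: A-exp=-2, loops=1, term = A^-2 * d^0
  state 1011: A-exp=+0, loops=2, term = A^0 * d^1
  state 1100: A-exp=+2, loops=3, term = A^2 * d^2
  state 1101: A-exp=+4, loops=4, term = A^4 * d^3
  state 1110: A-exp=+0, loops=2, term = A^0 * d^1
  state 1111: A-exp=+2, loops=3, term = A^2 * d^2
Collect the terms by A-exponent (count of states per loop number):
Powers of d = -A^2 - A^-2: d^2 = A^4 + 2 + A^-4; d^3 = -A^6 - 3*A^2 - 3*A^-2 - A^-6.
  A^4 * (d^3) = -A^10 - 3*A^6 - 3*A^2 - A^-2
  A^2 * (4*d^2) = 4*A^6 + 8*A^2 + 4*A^-2
  A^0 * (6*d) = -6*A^2 - 6*A^-2
  A^-2 * (3 + d^2) = A^2 + 5*A^-2 + A^-6
  A^-4 * (d) = -A^-2 - A^-6
Summing the groups: <K> = -A^10 + A^6 + A^-2
Normalise by the writhe: (-A^3)^(-w) = (-A^3)^(2) = A^6, so f(A) = A^6 * <K> = -A^16 + A^12 + A^4.
Substitute A = t^(-1/4), i.e. A^e → t^(-e/4): V(t) = t^-1 + t^-3 - t^-4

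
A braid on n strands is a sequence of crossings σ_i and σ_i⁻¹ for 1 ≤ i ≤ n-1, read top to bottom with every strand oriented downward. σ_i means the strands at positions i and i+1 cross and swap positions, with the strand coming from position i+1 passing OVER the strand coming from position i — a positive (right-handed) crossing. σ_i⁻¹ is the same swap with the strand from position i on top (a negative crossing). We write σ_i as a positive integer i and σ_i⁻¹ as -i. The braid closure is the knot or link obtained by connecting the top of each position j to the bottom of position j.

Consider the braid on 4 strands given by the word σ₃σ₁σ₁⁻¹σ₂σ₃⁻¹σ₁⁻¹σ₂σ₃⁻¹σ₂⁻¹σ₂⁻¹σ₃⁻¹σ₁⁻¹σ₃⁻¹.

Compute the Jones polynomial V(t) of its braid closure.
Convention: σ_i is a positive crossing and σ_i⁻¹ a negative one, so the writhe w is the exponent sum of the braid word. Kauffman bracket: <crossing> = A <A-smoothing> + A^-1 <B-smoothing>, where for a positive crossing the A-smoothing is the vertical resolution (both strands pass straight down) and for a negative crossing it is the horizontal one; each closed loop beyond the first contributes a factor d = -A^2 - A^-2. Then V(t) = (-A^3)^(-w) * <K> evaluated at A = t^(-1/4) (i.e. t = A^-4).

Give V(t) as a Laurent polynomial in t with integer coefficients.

2*t^-1 - 3*t^-2 + 4*t^-3 - 4*t^-4 + 4*t^-5 - 3*t^-6 + 2*t^-7 - t^-8

Derivation:
The presented braid s3 s1 s1^-1 s2 s3^-1 s1^-1 s2 s3^-1 s2^-1 s2^-1 s3^-1 s1^-1 s3^-1 on 4 strands reduces by inverse Markov moves (closure unchanged at each step):
  Deconjugate: the word is γ·β·γ⁻¹ with γ = s3 s1 (prefix) and γ⁻¹ = s1^-1 s3^-1 (suffix); strip both.
Reduced to β = s1^-1 s2 s3^-1 s1^-1 s2 s3^-1 s2^-1 s2^-1 s3^-1 on 4 strands, 9 crossings.
Compute on β:
Braid: s1^-1 s2 s3^-1 s1^-1 s2 s3^-1 s2^-1 s2^-1 s3^-1 on 4 strands, 9 crossings.
Writhe w = (#positive) - (#negative) = 2 - 7 = -5.
Enumerate smoothing states for the bracket polynomial. There are 2^9 = 512 states.
Smooth each crossing (0=||, 1=⌣⌢); contribution A^(Σ sign_k(1-2s_k)) * d^(L-1).
Tabulate the states by total A-exponent and number of loops L (A-exp: L × count):
  A^9: L=5 ×1
  A^7: L=4 ×9
  A^5: L=3 ×33, L=5 ×3
  A^3: L=2 ×59, L=4 ×25
  A^1: L=1 ×42, L=3 ×80, L=5 ×4
  A^-1: L=2 ×93, L=4 ×33
  A^-3: L=1 ×19, L=3 ×58, L=5 ×7
  A^-5: L=2 ×19, L=4 ×16, L=6 ×1
  A^-7: L=3 ×7, L=5 ×2
  A^-9: L=4 ×1
Each group contributes A^e * Σ count * d^(L-1):
Powers of d = -A^2 - A^-2: d^2 = A^4 + 2 + A^-4; d^3 = -A^6 - 3*A^2 - 3*A^-2 - A^-6; d^4 = A^8 + 4*A^4 + 6 + 4*A^-4 + A^-8; d^5 = -A^10 - 5*A^6 - 10*A^2 - 10*A^-2 - 5*A^-6 - A^-10.
  A^9 * (d^4) = A^17 + 4*A^13 + 6*A^9 + 4*A^5 + A
  A^7 * (9*d^3) = -9*A^13 - 27*A^9 - 27*A^5 - 9*A
  A^5 * (33*d^2 + 3*d^4) = 3*A^13 + 45*A^9 + 84*A^5 + 45*A + 3*A^-3
  A^3 * (59*d + 25*d^3) = -25*A^9 - 134*A^5 - 134*A - 25*A^-3
  A^1 * (42 + 80*d^2 + 4*d^4) = 4*A^9 + 96*A^5 + 226*A + 96*A^-3 + 4*A^-7
  A^-1 * (93*d + 33*d^3) = -33*A^5 - 192*A - 192*A^-3 - 33*A^-7
  A^-3 * (19 + 58*d^2 + 7*d^4) = 7*A^5 + 86*A + 177*A^-3 + 86*A^-7 + 7*A^-11
  A^-5 * (19*d + 16*d^3 + d^5) = -A^5 - 21*A - 77*A^-3 - 77*A^-7 - 21*A^-11 - A^-15
  A^-7 * (7*d^2 + 2*d^4) = 2*A + 15*A^-3 + 26*A^-7 + 15*A^-11 + 2*A^-15
  A^-9 * (d^3) = -A^-3 - 3*A^-7 - 3*A^-11 - A^-15
Summing the groups: <K> = A^17 - 2*A^13 + 3*A^9 - 4*A^5 + 4*A - 4*A^-3 + 3*A^-7 - 2*A^-11
Normalise by the writhe: (-A^3)^(-w) = (-A^3)^(5) = -A^15, so f(A) = -A^15 * <K> = -A^32 + 2*A^28 - 3*A^24 + 4*A^20 - 4*A^16 + 4*A^12 - 3*A^8 + 2*A^4.
Substitute A = t^(-1/4), i.e. A^e → t^(-e/4): V(t) = 2*t^-1 - 3*t^-2 + 4*t^-3 - 4*t^-4 + 4*t^-5 - 3*t^-6 + 2*t^-7 - t^-8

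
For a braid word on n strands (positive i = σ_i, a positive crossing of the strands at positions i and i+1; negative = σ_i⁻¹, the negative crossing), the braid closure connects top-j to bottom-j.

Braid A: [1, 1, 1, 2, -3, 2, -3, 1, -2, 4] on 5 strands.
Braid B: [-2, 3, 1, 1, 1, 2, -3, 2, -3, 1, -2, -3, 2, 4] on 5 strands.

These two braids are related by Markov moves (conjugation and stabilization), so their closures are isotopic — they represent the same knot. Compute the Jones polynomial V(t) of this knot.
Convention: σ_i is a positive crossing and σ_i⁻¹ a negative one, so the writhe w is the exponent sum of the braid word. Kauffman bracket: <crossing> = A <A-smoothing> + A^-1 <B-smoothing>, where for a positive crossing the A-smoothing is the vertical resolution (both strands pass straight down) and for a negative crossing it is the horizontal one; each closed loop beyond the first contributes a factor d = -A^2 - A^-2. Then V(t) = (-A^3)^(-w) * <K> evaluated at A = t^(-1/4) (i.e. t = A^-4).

Markov-equivalent braids have isotopic closures, hence identical knot invariants. Strip the Markov moves from each word to reach a common short braid β, then compute V(t) once on β.
Braid A: s1 s1 s1 s2 s3^-1 s2 s3^-1 s1 s2^-1 s4 on 5 strands reduces by inverse Markov moves (closure unchanged at each step):
  Destabilize: the word has the form β·s4 where s4 occurs only as the final letter (β ∈ B_4); drop it and the last strand → 4 strands.
Reduced to β = s1 s1 s1 s2 s3^-1 s2 s3^-1 s1 s2^-1 on 4 strands, 9 crossings.
Braid B: s2^-1 s3 s1 s1 s1 s2 s3^-1 s2 s3^-1 s1 s2^-1 s3^-1 s2 s4 on 5 strands reduces by inverse Markov moves (closure unchanged at each step):
  Destabilize: the word has the form β·s4 where s4 occurs only as the final letter (β ∈ B_4); drop it and the last strand → 4 strands.
  Deconjugate: the word is γ·β·γ⁻¹ with γ = s2^-1 s3 (prefix) and γ⁻¹ = s3^-1 s2 (suffix); strip both.
Reduced to β = s1 s1 s1 s2 s3^-1 s2 s3^-1 s1 s2^-1 on 4 strands, 9 crossings.
Both give the same β = s1 s1 s1 s2 s3^-1 s2 s3^-1 s1 s2^-1 on 4 strands, so one state sum suffices:
Braid: s1 s1 s1 s2 s3^-1 s2 s3^-1 s1 s2^-1 on 4 strands, 9 crossings.
Writhe w = (#positive) - (#negative) = 6 - 3 = 3.
State-sum expansion of <K>. There are 2^9 = 512 states.
Each crossing splits two ways (0=vertical, 1=horizontal). The state's weight is A^(#A-smoothings - #B-smoothings) * d^(loops - 1).
Tabulate the states by total A-exponent and number of loops L (A-exp: L × count):
  A^9: L=3 ×1
  A^7: L=2 ×7, L=4 ×2
  A^5: L=1 ×12, L=3 ×24
  A^3: L=2 ×66, L=4 ×18
  A^1: L=1 ×35, L=3 ×84, L=5 ×7
  A^-1: L=2 ×73, L=4 ×52, L=6 ×1
  A^-3: L=3 ×68, L=5 ×16
  A^-5: L=4 ×34, L=6 ×2
  A^-7: L=5 ×9
  A^-9: L=6 ×1
Each group contributes A^e * Σ count * d^(L-1):
Powers of d = -A^2 - A^-2: d^2 = A^4 + 2 + A^-4; d^3 = -A^6 - 3*A^2 - 3*A^-2 - A^-6; d^4 = A^8 + 4*A^4 + 6 + 4*A^-4 + A^-8; d^5 = -A^10 - 5*A^6 - 10*A^2 - 10*A^-2 - 5*A^-6 - A^-10.
  A^9 * (d^2) = A^13 + 2*A^9 + A^5
  A^7 * (7*d + 2*d^3) = -2*A^13 - 13*A^9 - 13*A^5 - 2*A
  A^5 * (12 + 24*d^2) = 24*A^9 + 60*A^5 + 24*A
  A^3 * (66*d + 18*d^3) = -18*A^9 - 120*A^5 - 120*A - 18*A^-3
  A^1 * (35 + 84*d^2 + 7*d^4) = 7*A^9 + 112*A^5 + 245*A + 112*A^-3 + 7*A^-7
  A^-1 * (73*d + 52*d^3 + d^5) = -A^9 - 57*A^5 - 239*A - 239*A^-3 - 57*A^-7 - A^-11
  A^-3 * (68*d^2 + 16*d^4) = 16*A^5 + 132*A + 232*A^-3 + 132*A^-7 + 16*A^-11
  A^-5 * (34*d^3 + 2*d^5) = -2*A^5 - 44*A - 122*A^-3 - 122*A^-7 - 44*A^-11 - 2*A^-15
  A^-7 * (9*d^4) = 9*A + 36*A^-3 + 54*A^-7 + 36*A^-11 + 9*A^-15
  A^-9 * (d^5) = -A - 5*A^-3 - 10*A^-7 - 10*A^-11 - 5*A^-15 - A^-19
Summing the groups: <K> = -A^13 + A^9 - 3*A^5 + 4*A - 4*A^-3 + 4*A^-7 - 3*A^-11 + 2*A^-15 - A^-19
Normalise by the writhe: (-A^3)^(-w) = (-A^3)^(-3) = -A^-9, so f(A) = -A^-9 * <K> = A^4 - 1 + 3*A^-4 - 4*A^-8 + 4*A^-12 - 4*A^-16 + 3*A^-20 - 2*A^-24 + A^-28.
Substitute A = t^(-1/4), i.e. A^e → t^(-e/4): V(t) = t^7 - 2*t^6 + 3*t^5 - 4*t^4 + 4*t^3 - 4*t^2 + 3*t - 1 + t^-1

Answer: t^7 - 2*t^6 + 3*t^5 - 4*t^4 + 4*t^3 - 4*t^2 + 3*t - 1 + t^-1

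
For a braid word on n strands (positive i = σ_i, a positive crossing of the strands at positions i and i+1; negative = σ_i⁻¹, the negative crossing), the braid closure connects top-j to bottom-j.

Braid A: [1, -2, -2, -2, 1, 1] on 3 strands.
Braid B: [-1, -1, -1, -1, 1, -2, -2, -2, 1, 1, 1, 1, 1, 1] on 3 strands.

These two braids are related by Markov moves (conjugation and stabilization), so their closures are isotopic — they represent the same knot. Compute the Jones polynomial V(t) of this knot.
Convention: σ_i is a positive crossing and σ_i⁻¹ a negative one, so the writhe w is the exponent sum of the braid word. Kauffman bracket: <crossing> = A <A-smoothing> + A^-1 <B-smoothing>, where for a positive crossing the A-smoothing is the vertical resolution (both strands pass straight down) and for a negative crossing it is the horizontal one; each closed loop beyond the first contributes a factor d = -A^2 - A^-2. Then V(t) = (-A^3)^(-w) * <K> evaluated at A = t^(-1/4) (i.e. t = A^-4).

Markov-equivalent braids have isotopic closures, hence identical knot invariants. Strip the Markov moves from each word to reach a common short braid β, then compute V(t) once on β.
Braid A: s1 s2^-1 s2^-1 s2^-1 s1 s1 on 3 strands has no conjugating prefix/suffix or stabilization to strip; take β = s1 s2^-1 s2^-1 s2^-1 s1 s1.
Braid B: s1^-1 s1^-1 s1^-1 s1^-1 s1 s2^-1 s2^-1 s2^-1 s1 s1 s1 s1 s1 s1 on 3 strands reduces by inverse Markov moves (closure unchanged at each step):
  Deconjugate: the word is γ·β·γ⁻¹ with γ = s1^-1 s1^-1 (prefix) and γ⁻¹ = s1 s1 (suffix); strip both.
  Deconjugate: the word is γ·β·γ⁻¹ with γ = s1^-1 s1^-1 (prefix) and γ⁻¹ = s1 s1 (suffix); strip both.
Reduced to β = s1 s2^-1 s2^-1 s2^-1 s1 s1 on 3 strands, 6 crossings.
Both give the same β = s1 s2^-1 s2^-1 s2^-1 s1 s1 on 3 strands, so one state sum suffices:
Braid: s1 s2^-1 s2^-1 s2^-1 s1 s1 on 3 strands, 6 crossings.
Writhe w = (#positive) - (#negative) = 3 - 3 = 0.
Computing the Kauffman bracket via state sum. There are 2^6 = 64 states.
For each crossing: s=0 is the vertical smoothing, s=1 horizontal. Crossing k contributes A^(sign_k * (1 - 2*s_k)); loop factor d = -A^2 - A^-2.
Tabulate the states by total A-exponent and number of loops L (A-exp: L × count):
  A^6: L=4 ×1
  A^4: L=3 ×6
  A^2: L=2 ×12, L=4 ×3
  A^0: L=1 ×9, L=3 ×10, L=5 ×1
  A^-2: L=2 ×12, L=4 ×3
  A^-4: L=3 ×6
  A^-6: L=4 ×1
Each group contributes A^e * Σ count * d^(L-1):
Powers of d = -A^2 - A^-2: d^2 = A^4 + 2 + A^-4; d^3 = -A^6 - 3*A^2 - 3*A^-2 - A^-6; d^4 = A^8 + 4*A^4 + 6 + 4*A^-4 + A^-8.
  A^6 * (d^3) = -A^12 - 3*A^8 - 3*A^4 - 1
  A^4 * (6*d^2) = 6*A^8 + 12*A^4 + 6
  A^2 * (12*d + 3*d^3) = -3*A^8 - 21*A^4 - 21 - 3*A^-4
  A^0 * (9 + 10*d^2 + d^4) = A^8 + 14*A^4 + 35 + 14*A^-4 + A^-8
  A^-2 * (12*d + 3*d^3) = -3*A^4 - 21 - 21*A^-4 - 3*A^-8
  A^-4 * (6*d^2) = 6 + 12*A^-4 + 6*A^-8
  A^-6 * (d^3) = -1 - 3*A^-4 - 3*A^-8 - A^-12
Summing the groups: <K> = -A^12 + A^8 - A^4 + 3 - A^-4 + A^-8 - A^-12
Normalise by the writhe: (-A^3)^(-w) = (-A^3)^(0) = 1, so f(A) = 1 * <K> = -A^12 + A^8 - A^4 + 3 - A^-4 + A^-8 - A^-12.
Substitute A = t^(-1/4), i.e. A^e → t^(-e/4): V(t) = -t^3 + t^2 - t + 3 - t^-1 + t^-2 - t^-3

Answer: -t^3 + t^2 - t + 3 - t^-1 + t^-2 - t^-3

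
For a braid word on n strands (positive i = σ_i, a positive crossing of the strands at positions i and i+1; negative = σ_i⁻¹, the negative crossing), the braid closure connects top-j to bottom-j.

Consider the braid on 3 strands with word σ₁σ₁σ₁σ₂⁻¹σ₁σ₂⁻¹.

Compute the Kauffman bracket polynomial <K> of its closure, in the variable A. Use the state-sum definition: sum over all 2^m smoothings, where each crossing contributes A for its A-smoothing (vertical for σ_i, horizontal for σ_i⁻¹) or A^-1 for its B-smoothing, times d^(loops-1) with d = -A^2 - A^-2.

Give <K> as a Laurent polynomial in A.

Braid: s1 s1 s1 s2^-1 s1 s2^-1 on 3 strands, 6 crossings.
Writhe w = (#positive) - (#negative) = 4 - 2 = 2.
Computing the Kauffman bracket via state sum. There are 2^6 = 64 states.
For each crossing: s=0 is the vertical smoothing, s=1 horizontal. Crossing k contributes A^(sign_k * (1 - 2*s_k)); loop factor d = -A^2 - A^-2.
Tabulate the states by total A-exponent and number of loops L (A-exp: L × count):
  A^6: L=3 ×1
  A^4: L=2 ×6
  A^2: L=1 ×11, L=3 ×4
  A^0: L=2 ×19, L=4 ×1
  A^-2: L=3 ×15
  A^-4: L=4 ×6
  A^-6: L=5 ×1
Each group contributes A^e * Σ count * d^(L-1):
Powers of d = -A^2 - A^-2: d^2 = A^4 + 2 + A^-4; d^3 = -A^6 - 3*A^2 - 3*A^-2 - A^-6; d^4 = A^8 + 4*A^4 + 6 + 4*A^-4 + A^-8.
  A^6 * (d^2) = A^10 + 2*A^6 + A^2
  A^4 * (6*d) = -6*A^6 - 6*A^2
  A^2 * (11 + 4*d^2) = 4*A^6 + 19*A^2 + 4*A^-2
  A^0 * (19*d + d^3) = -A^6 - 22*A^2 - 22*A^-2 - A^-6
  A^-2 * (15*d^2) = 15*A^2 + 30*A^-2 + 15*A^-6
  A^-4 * (6*d^3) = -6*A^2 - 18*A^-2 - 18*A^-6 - 6*A^-10
  A^-6 * (d^4) = A^2 + 4*A^-2 + 6*A^-6 + 4*A^-10 + A^-14
Summing the groups: <K> = A^10 - A^6 + 2*A^2 - 2*A^-2 + 2*A^-6 - 2*A^-10 + A^-14

Answer: A^10 - A^6 + 2*A^2 - 2*A^-2 + 2*A^-6 - 2*A^-10 + A^-14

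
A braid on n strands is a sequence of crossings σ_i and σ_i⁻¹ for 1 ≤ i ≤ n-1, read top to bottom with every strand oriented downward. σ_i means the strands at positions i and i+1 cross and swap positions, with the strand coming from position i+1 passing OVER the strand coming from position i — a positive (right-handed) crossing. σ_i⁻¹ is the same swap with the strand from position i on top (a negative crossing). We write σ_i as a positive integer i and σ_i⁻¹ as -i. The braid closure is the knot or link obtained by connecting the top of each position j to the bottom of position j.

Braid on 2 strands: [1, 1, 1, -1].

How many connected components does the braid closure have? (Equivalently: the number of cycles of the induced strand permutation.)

Track the strand permutation on 2 strands, starting from identity.
  step 1: s1 swaps positions 1,2 -> [2 1]
  step 2: s1 swaps positions 1,2 -> [1 2]
  step 3: s1 swaps positions 1,2 -> [2 1]
  step 4: s1^-1 swaps positions 1,2 -> [1 2]
Final permutation (position -> original strand): [1 2]
Closure components = cycle count of this permutation = 2.

Answer: 2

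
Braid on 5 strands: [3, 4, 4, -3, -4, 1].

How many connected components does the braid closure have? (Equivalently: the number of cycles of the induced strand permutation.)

Track the strand permutation on 5 strands, starting from identity.
  step 1: s3 swaps positions 3,4 -> [1 2 4 3 5]
  step 2: s4 swaps positions 4,5 -> [1 2 4 5 3]
  step 3: s4 swaps positions 4,5 -> [1 2 4 3 5]
  step 4: s3^-1 swaps positions 3,4 -> [1 2 3 4 5]
  step 5: s4^-1 swaps positions 4,5 -> [1 2 3 5 4]
  step 6: s1 swaps positions 1,2 -> [2 1 3 5 4]
Final permutation (position -> original strand): [2 1 3 5 4]
Closure components = cycle count of this permutation = 3.

Answer: 3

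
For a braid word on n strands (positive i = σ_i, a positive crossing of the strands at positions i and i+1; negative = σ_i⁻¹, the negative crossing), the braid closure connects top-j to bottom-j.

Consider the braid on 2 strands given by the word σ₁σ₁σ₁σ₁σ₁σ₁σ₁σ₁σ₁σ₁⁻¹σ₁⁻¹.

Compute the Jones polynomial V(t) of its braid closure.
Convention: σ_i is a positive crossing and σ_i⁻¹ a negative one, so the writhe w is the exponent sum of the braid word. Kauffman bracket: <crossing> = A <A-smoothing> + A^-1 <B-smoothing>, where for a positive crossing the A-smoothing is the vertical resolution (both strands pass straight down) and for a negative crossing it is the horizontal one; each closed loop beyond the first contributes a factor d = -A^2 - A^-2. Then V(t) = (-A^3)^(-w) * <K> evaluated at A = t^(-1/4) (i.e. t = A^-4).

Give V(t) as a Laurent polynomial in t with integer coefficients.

-t^10 + t^9 - t^8 + t^7 - t^6 + t^5 + t^3

Derivation:
The presented braid s1 s1 s1 s1 s1 s1 s1 s1 s1 s1^-1 s1^-1 on 2 strands reduces by inverse Markov moves (closure unchanged at each step):
  Deconjugate: the word is γ·β·γ⁻¹ with γ = s1 s1 (prefix) and γ⁻¹ = s1^-1 s1^-1 (suffix); strip both.
Reduced to β = s1 s1 s1 s1 s1 s1 s1 on 2 strands, 7 crossings.
Compute on β:
Braid: s1 s1 s1 s1 s1 s1 s1 on 2 strands, 7 crossings.
Writhe w = (#positive) - (#negative) = 7 - 0 = 7.
State-sum expansion of <K>. There are 2^7 = 128 states.
Smooth each crossing (0=||, 1=⌣⌢); contribution A^(Σ sign_k(1-2s_k)) * d^(L-1).
Tabulate the states by total A-exponent and number of loops L (A-exp: L × count):
  A^7: L=2 ×1
  A^5: L=1 ×7
  A^3: L=2 ×21
  A^1: L=3 ×35
  A^-1: L=4 ×35
  A^-3: L=5 ×21
  A^-5: L=6 ×7
  A^-7: L=7 ×1
Each group contributes A^e * Σ count * d^(L-1):
Powers of d = -A^2 - A^-2: d^2 = A^4 + 2 + A^-4; d^3 = -A^6 - 3*A^2 - 3*A^-2 - A^-6; d^4 = A^8 + 4*A^4 + 6 + 4*A^-4 + A^-8; d^5 = -A^10 - 5*A^6 - 10*A^2 - 10*A^-2 - 5*A^-6 - A^-10; d^6 = A^12 + 6*A^8 + 15*A^4 + 20 + 15*A^-4 + 6*A^-8 + A^-12.
  A^7 * (d) = -A^9 - A^5
  A^5 * (7) = 7*A^5
  A^3 * (21*d) = -21*A^5 - 21*A
  A^1 * (35*d^2) = 35*A^5 + 70*A + 35*A^-3
  A^-1 * (35*d^3) = -35*A^5 - 105*A - 105*A^-3 - 35*A^-7
  A^-3 * (21*d^4) = 21*A^5 + 84*A + 126*A^-3 + 84*A^-7 + 21*A^-11
  A^-5 * (7*d^5) = -7*A^5 - 35*A - 70*A^-3 - 70*A^-7 - 35*A^-11 - 7*A^-15
  A^-7 * (d^6) = A^5 + 6*A + 15*A^-3 + 20*A^-7 + 15*A^-11 + 6*A^-15 + A^-19
Summing the groups: <K> = -A^9 - A + A^-3 - A^-7 + A^-11 - A^-15 + A^-19
Normalise by the writhe: (-A^3)^(-w) = (-A^3)^(-7) = -A^-21, so f(A) = -A^-21 * <K> = A^-12 + A^-20 - A^-24 + A^-28 - A^-32 + A^-36 - A^-40.
Substitute A = t^(-1/4), i.e. A^e → t^(-e/4): V(t) = -t^10 + t^9 - t^8 + t^7 - t^6 + t^5 + t^3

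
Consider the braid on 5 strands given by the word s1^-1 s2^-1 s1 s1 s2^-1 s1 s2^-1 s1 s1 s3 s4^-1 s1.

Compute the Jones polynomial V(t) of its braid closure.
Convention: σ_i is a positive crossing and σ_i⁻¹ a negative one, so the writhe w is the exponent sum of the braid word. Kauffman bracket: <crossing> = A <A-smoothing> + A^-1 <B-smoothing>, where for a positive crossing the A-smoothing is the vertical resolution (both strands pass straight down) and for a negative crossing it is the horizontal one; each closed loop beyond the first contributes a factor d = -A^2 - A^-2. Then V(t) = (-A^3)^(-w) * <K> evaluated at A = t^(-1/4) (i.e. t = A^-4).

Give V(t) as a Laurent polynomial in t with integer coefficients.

-t^6 + 3*t^5 - 5*t^4 + 6*t^3 - 6*t^2 + 6*t - 4 + 3*t^-1 - t^-2

Derivation:
The presented braid s1^-1 s2^-1 s1 s1 s2^-1 s1 s2^-1 s1 s1 s3 s4^-1 s1 on 5 strands reduces by inverse Markov moves (closure unchanged at each step):
  Deconjugate: the word is γ·β·γ⁻¹ with γ = s1^-1 (prefix) and γ⁻¹ = s1 (suffix); strip both.
  Destabilize: the word has the form β·s4^-1 where s4^-1 occurs only as the final letter (β ∈ B_4); drop it and the last strand → 4 strands.
  Destabilize: the word has the form β·s3 where s3 occurs only as the final letter (β ∈ B_3); drop it and the last strand → 3 strands.
Reduced to β = s2^-1 s1 s1 s2^-1 s1 s2^-1 s1 s1 on 3 strands, 8 crossings.
Compute on β:
Braid: s2^-1 s1 s1 s2^-1 s1 s2^-1 s1 s1 on 3 strands, 8 crossings.
Writhe w = (#positive) - (#negative) = 5 - 3 = 2.
Computing the Kauffman bracket via state sum. There are 2^8 = 256 states.
Smooth each crossing (0=||, 1=⌣⌢); contribution A^(Σ sign_k(1-2s_k)) * d^(L-1).
Tabulate the states by total A-exponent and number of loops L (A-exp: L × count):
  A^8: L=4 ×1
  A^6: L=3 ×8
  A^4: L=2 ×26, L=4 ×2
  A^2: L=1 ×35, L=3 ×21
  A^0: L=2 ×63, L=4 ×7
  A^-2: L=3 ×55, L=5 ×1
  A^-4: L=4 ×28
  A^-6: L=5 ×8
  A^-8: L=6 ×1
Each group contributes A^e * Σ count * d^(L-1):
Powers of d = -A^2 - A^-2: d^2 = A^4 + 2 + A^-4; d^3 = -A^6 - 3*A^2 - 3*A^-2 - A^-6; d^4 = A^8 + 4*A^4 + 6 + 4*A^-4 + A^-8; d^5 = -A^10 - 5*A^6 - 10*A^2 - 10*A^-2 - 5*A^-6 - A^-10.
  A^8 * (d^3) = -A^14 - 3*A^10 - 3*A^6 - A^2
  A^6 * (8*d^2) = 8*A^10 + 16*A^6 + 8*A^2
  A^4 * (26*d + 2*d^3) = -2*A^10 - 32*A^6 - 32*A^2 - 2*A^-2
  A^2 * (35 + 21*d^2) = 21*A^6 + 77*A^2 + 21*A^-2
  A^0 * (63*d + 7*d^3) = -7*A^6 - 84*A^2 - 84*A^-2 - 7*A^-6
  A^-2 * (55*d^2 + d^4) = A^6 + 59*A^2 + 116*A^-2 + 59*A^-6 + A^-10
  A^-4 * (28*d^3) = -28*A^2 - 84*A^-2 - 84*A^-6 - 28*A^-10
  A^-6 * (8*d^4) = 8*A^2 + 32*A^-2 + 48*A^-6 + 32*A^-10 + 8*A^-14
  A^-8 * (d^5) = -A^2 - 5*A^-2 - 10*A^-6 - 10*A^-10 - 5*A^-14 - A^-18
Summing the groups: <K> = -A^14 + 3*A^10 - 4*A^6 + 6*A^2 - 6*A^-2 + 6*A^-6 - 5*A^-10 + 3*A^-14 - A^-18
Normalise by the writhe: (-A^3)^(-w) = (-A^3)^(-2) = A^-6, so f(A) = A^-6 * <K> = -A^8 + 3*A^4 - 4 + 6*A^-4 - 6*A^-8 + 6*A^-12 - 5*A^-16 + 3*A^-20 - A^-24.
Substitute A = t^(-1/4), i.e. A^e → t^(-e/4): V(t) = -t^6 + 3*t^5 - 5*t^4 + 6*t^3 - 6*t^2 + 6*t - 4 + 3*t^-1 - t^-2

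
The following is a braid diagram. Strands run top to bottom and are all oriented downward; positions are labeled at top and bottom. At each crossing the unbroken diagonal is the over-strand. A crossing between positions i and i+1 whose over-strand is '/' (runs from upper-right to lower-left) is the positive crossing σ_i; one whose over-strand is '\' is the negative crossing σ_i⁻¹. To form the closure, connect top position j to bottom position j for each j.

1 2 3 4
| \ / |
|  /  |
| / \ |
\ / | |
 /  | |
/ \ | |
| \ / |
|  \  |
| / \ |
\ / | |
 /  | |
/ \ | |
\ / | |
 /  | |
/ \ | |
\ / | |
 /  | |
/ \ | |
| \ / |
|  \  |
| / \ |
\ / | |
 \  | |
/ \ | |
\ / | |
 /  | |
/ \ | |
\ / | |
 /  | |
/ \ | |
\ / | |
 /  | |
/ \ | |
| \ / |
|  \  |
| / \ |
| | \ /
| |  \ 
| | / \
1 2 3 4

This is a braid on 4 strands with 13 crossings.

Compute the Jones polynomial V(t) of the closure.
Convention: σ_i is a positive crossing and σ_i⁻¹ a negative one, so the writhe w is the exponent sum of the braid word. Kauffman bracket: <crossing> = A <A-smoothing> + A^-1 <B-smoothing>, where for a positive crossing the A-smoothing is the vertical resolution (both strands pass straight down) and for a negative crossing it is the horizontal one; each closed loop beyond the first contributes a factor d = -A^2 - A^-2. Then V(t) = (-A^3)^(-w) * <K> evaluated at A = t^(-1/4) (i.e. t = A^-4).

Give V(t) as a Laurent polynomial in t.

Reading the diagram top to bottom ('/'-over between positions i,i+1 = s_i, '\'-over = s_i^-1): braid word = s2 s1 s2^-1 s1 s1 s1 s2^-1 s1^-1 s1 s1 s1 s2^-1 s3^-1.
The presented braid s2 s1 s2^-1 s1 s1 s1 s2^-1 s1^-1 s1 s1 s1 s2^-1 s3^-1 on 4 strands reduces by inverse Markov moves (closure unchanged at each step):
  Destabilize: the word has the form β·s3^-1 where s3^-1 occurs only as the final letter (β ∈ B_3); drop it and the last strand → 3 strands.
  Deconjugate: the word is γ·β·γ⁻¹ with γ = s2 (prefix) and γ⁻¹ = s2^-1 (suffix); strip both.
Reduced to β = s1 s2^-1 s1 s1 s1 s2^-1 s1^-1 s1 s1 s1 on 3 strands, 10 crossings.
Compute on β:
First cancel adjacent σ_i σ_i⁻¹ pairs (Reidemeister II — same braid, same closure): s1 s2^-1 s1 s1 s1 s2^-1 s1^-1 s1 s1 s1 → s1 s2^-1 s1 s1 s1 s2^-1 s1 s1.
Braid: s1 s2^-1 s1 s1 s1 s2^-1 s1 s1 on 3 strands, 8 crossings.
Writhe w = (#positive) - (#negative) = 6 - 2 = 4.
Computing the Kauffman bracket via state sum. There are 2^8 = 256 states.
Each crossing splits two ways (0=vertical, 1=horizontal). The state's weight is A^(#A-smoothings - #B-smoothings) * d^(loops - 1).
Tabulate the states by total A-exponent and number of loops L (A-exp: L × count):
  A^8: L=3 ×1
  A^6: L=2 ×8
  A^4: L=1 ×21, L=3 ×7
  A^2: L=2 ×54, L=4 ×2
  A^0: L=3 ×70
  A^-2: L=4 ×56
  A^-4: L=5 ×28
  A^-6: L=6 ×8
  A^-8: L=7 ×1
Each group contributes A^e * Σ count * d^(L-1):
Powers of d = -A^2 - A^-2: d^2 = A^4 + 2 + A^-4; d^3 = -A^6 - 3*A^2 - 3*A^-2 - A^-6; d^4 = A^8 + 4*A^4 + 6 + 4*A^-4 + A^-8; d^5 = -A^10 - 5*A^6 - 10*A^2 - 10*A^-2 - 5*A^-6 - A^-10; d^6 = A^12 + 6*A^8 + 15*A^4 + 20 + 15*A^-4 + 6*A^-8 + A^-12.
  A^8 * (d^2) = A^12 + 2*A^8 + A^4
  A^6 * (8*d) = -8*A^8 - 8*A^4
  A^4 * (21 + 7*d^2) = 7*A^8 + 35*A^4 + 7
  A^2 * (54*d + 2*d^3) = -2*A^8 - 60*A^4 - 60 - 2*A^-4
  A^0 * (70*d^2) = 70*A^4 + 140 + 70*A^-4
  A^-2 * (56*d^3) = -56*A^4 - 168 - 168*A^-4 - 56*A^-8
  A^-4 * (28*d^4) = 28*A^4 + 112 + 168*A^-4 + 112*A^-8 + 28*A^-12
  A^-6 * (8*d^5) = -8*A^4 - 40 - 80*A^-4 - 80*A^-8 - 40*A^-12 - 8*A^-16
  A^-8 * (d^6) = A^4 + 6 + 15*A^-4 + 20*A^-8 + 15*A^-12 + 6*A^-16 + A^-20
Summing the groups: <K> = A^12 - A^8 + 3*A^4 - 3 + 3*A^-4 - 4*A^-8 + 3*A^-12 - 2*A^-16 + A^-20
Normalise by the writhe: (-A^3)^(-w) = (-A^3)^(-4) = A^-12, so f(A) = A^-12 * <K> = 1 - A^-4 + 3*A^-8 - 3*A^-12 + 3*A^-16 - 4*A^-20 + 3*A^-24 - 2*A^-28 + A^-32.
Substitute A = t^(-1/4), i.e. A^e → t^(-e/4): V(t) = t^8 - 2*t^7 + 3*t^6 - 4*t^5 + 3*t^4 - 3*t^3 + 3*t^2 - t + 1

Answer: t^8 - 2*t^7 + 3*t^6 - 4*t^5 + 3*t^4 - 3*t^3 + 3*t^2 - t + 1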